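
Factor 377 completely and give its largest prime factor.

29

377 = 13 · 29
29 is prime.
So 377 = 13 · 29; the largest prime factor is 29.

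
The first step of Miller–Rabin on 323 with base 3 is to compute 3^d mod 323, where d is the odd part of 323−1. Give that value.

323 − 1 = 322 = 2^1 · 161, so d = 161.
3^1 ≡ 3 (mod 323)
3^2 ≡ 3^2 = 9 ≡ 9 (mod 323)
3^4 ≡ 9^2 = 81 ≡ 81 (mod 323)
3^8 ≡ 81^2 = 6561 ≡ 101 (mod 323)
3^16 ≡ 101^2 = 10201 ≡ 188 (mod 323)
3^32 ≡ 188^2 = 35344 ≡ 137 (mod 323)
3^64 ≡ 137^2 = 18769 ≡ 35 (mod 323)
3^128 ≡ 35^2 = 1225 ≡ 256 (mod 323)
161 = 128 + 32 + 1 in binary powers of 2.
So 3^161 ≡ 256 · 137 · 3 ≡ 241 (mod 323).
Squaring chain: 241; never reaches −1, so base 3 is a Miller–Rabin witness that 323 is composite.

241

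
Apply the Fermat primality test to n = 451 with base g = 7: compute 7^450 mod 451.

419

7^1 ≡ 7 (mod 451)
7^2 ≡ 7^2 = 49 ≡ 49 (mod 451)
7^4 ≡ 49^2 = 2401 ≡ 146 (mod 451)
7^8 ≡ 146^2 = 21316 ≡ 119 (mod 451)
7^16 ≡ 119^2 = 14161 ≡ 180 (mod 451)
7^32 ≡ 180^2 = 32400 ≡ 379 (mod 451)
7^64 ≡ 379^2 = 143641 ≡ 223 (mod 451)
7^128 ≡ 223^2 = 49729 ≡ 119 (mod 451)
7^256 ≡ 119^2 = 14161 ≡ 180 (mod 451)
450 = 256 + 128 + 64 + 2 in binary powers of 2.
So 7^450 ≡ 180 · 119 · 223 · 49 ≡ 419 (mod 451).
Since 419 ≠ 1, base 7 is a Fermat witness: 451 is composite.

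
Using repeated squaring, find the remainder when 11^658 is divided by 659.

1

11^1 ≡ 11 (mod 659)
11^2 ≡ 11^2 = 121 ≡ 121 (mod 659)
11^4 ≡ 121^2 = 14641 ≡ 143 (mod 659)
11^8 ≡ 143^2 = 20449 ≡ 20 (mod 659)
11^16 ≡ 20^2 = 400 ≡ 400 (mod 659)
11^32 ≡ 400^2 = 160000 ≡ 522 (mod 659)
11^64 ≡ 522^2 = 272484 ≡ 317 (mod 659)
11^128 ≡ 317^2 = 100489 ≡ 321 (mod 659)
11^256 ≡ 321^2 = 103041 ≡ 237 (mod 659)
11^512 ≡ 237^2 = 56169 ≡ 154 (mod 659)
658 = 512 + 128 + 16 + 2 in binary powers of 2.
So 11^658 ≡ 154 · 321 · 400 · 121 ≡ 1 (mod 659).
Since the result is 1, base 11 gives no evidence that 659 is composite.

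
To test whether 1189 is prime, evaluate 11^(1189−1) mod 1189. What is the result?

11^1 ≡ 11 (mod 1189)
11^2 ≡ 11^2 = 121 ≡ 121 (mod 1189)
11^4 ≡ 121^2 = 14641 ≡ 373 (mod 1189)
11^8 ≡ 373^2 = 139129 ≡ 16 (mod 1189)
11^16 ≡ 16^2 = 256 ≡ 256 (mod 1189)
11^32 ≡ 256^2 = 65536 ≡ 141 (mod 1189)
11^64 ≡ 141^2 = 19881 ≡ 857 (mod 1189)
11^128 ≡ 857^2 = 734449 ≡ 836 (mod 1189)
11^256 ≡ 836^2 = 698896 ≡ 953 (mod 1189)
11^512 ≡ 953^2 = 908209 ≡ 1002 (mod 1189)
11^1024 ≡ 1002^2 = 1004004 ≡ 488 (mod 1189)
1188 = 1024 + 128 + 32 + 4 in binary powers of 2.
So 11^1188 ≡ 488 · 836 · 141 · 373 ≡ 1009 (mod 1189).
Since 1009 ≠ 1, base 11 is a Fermat witness: 1189 is composite.

1009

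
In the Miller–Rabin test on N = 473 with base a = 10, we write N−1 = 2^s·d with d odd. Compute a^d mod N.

473 − 1 = 472 = 2^3 · 59, so d = 59.
10^1 ≡ 10 (mod 473)
10^2 ≡ 10^2 = 100 ≡ 100 (mod 473)
10^4 ≡ 100^2 = 10000 ≡ 67 (mod 473)
10^8 ≡ 67^2 = 4489 ≡ 232 (mod 473)
10^16 ≡ 232^2 = 53824 ≡ 375 (mod 473)
10^32 ≡ 375^2 = 140625 ≡ 144 (mod 473)
59 = 32 + 16 + 8 + 2 + 1 in binary powers of 2.
So 10^59 ≡ 144 · 375 · 232 · 100 · 10 ≡ 439 (mod 473).
Squaring chain: 439 → 210 → 111; never reaches −1, so base 10 is a Miller–Rabin witness that 473 is composite.

439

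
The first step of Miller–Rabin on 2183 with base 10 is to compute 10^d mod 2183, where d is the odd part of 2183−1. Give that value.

2183 − 1 = 2182 = 2^1 · 1091, so d = 1091.
10^1 ≡ 10 (mod 2183)
10^2 ≡ 10^2 = 100 ≡ 100 (mod 2183)
10^4 ≡ 100^2 = 10000 ≡ 1268 (mod 2183)
10^8 ≡ 1268^2 = 1607824 ≡ 1136 (mod 2183)
10^16 ≡ 1136^2 = 1290496 ≡ 343 (mod 2183)
10^32 ≡ 343^2 = 117649 ≡ 1950 (mod 2183)
10^64 ≡ 1950^2 = 3802500 ≡ 1897 (mod 2183)
10^128 ≡ 1897^2 = 3598609 ≡ 1025 (mod 2183)
10^256 ≡ 1025^2 = 1050625 ≡ 602 (mod 2183)
10^512 ≡ 602^2 = 362404 ≡ 26 (mod 2183)
10^1024 ≡ 26^2 = 676 ≡ 676 (mod 2183)
1091 = 1024 + 64 + 2 + 1 in binary powers of 2.
So 10^1091 ≡ 676 · 1897 · 100 · 10 ≡ 1395 (mod 2183).
Squaring chain: 1395; never reaches −1, so base 10 is a Miller–Rabin witness that 2183 is composite.

1395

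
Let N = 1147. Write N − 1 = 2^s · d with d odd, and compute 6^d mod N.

1147 − 1 = 1146 = 2^1 · 573, so d = 573.
6^1 ≡ 6 (mod 1147)
6^2 ≡ 6^2 = 36 ≡ 36 (mod 1147)
6^4 ≡ 36^2 = 1296 ≡ 149 (mod 1147)
6^8 ≡ 149^2 = 22201 ≡ 408 (mod 1147)
6^16 ≡ 408^2 = 166464 ≡ 149 (mod 1147)
6^32 ≡ 149^2 = 22201 ≡ 408 (mod 1147)
6^64 ≡ 408^2 = 166464 ≡ 149 (mod 1147)
6^128 ≡ 149^2 = 22201 ≡ 408 (mod 1147)
6^256 ≡ 408^2 = 166464 ≡ 149 (mod 1147)
6^512 ≡ 149^2 = 22201 ≡ 408 (mod 1147)
573 = 512 + 32 + 16 + 8 + 4 + 1 in binary powers of 2.
So 6^573 ≡ 408 · 408 · 149 · 408 · 149 · 6 ≡ 154 (mod 1147).
Squaring chain: 154; never reaches −1, so base 6 is a Miller–Rabin witness that 1147 is composite.

154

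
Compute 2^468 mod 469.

2^1 ≡ 2 (mod 469)
2^2 ≡ 2^2 = 4 ≡ 4 (mod 469)
2^4 ≡ 4^2 = 16 ≡ 16 (mod 469)
2^8 ≡ 16^2 = 256 ≡ 256 (mod 469)
2^16 ≡ 256^2 = 65536 ≡ 345 (mod 469)
2^32 ≡ 345^2 = 119025 ≡ 368 (mod 469)
2^64 ≡ 368^2 = 135424 ≡ 352 (mod 469)
2^128 ≡ 352^2 = 123904 ≡ 88 (mod 469)
2^256 ≡ 88^2 = 7744 ≡ 240 (mod 469)
468 = 256 + 128 + 64 + 16 + 4 in binary powers of 2.
So 2^468 ≡ 240 · 88 · 352 · 345 · 16 ≡ 64 (mod 469).
Since 64 ≠ 1, base 2 is a Fermat witness: 469 is composite.

64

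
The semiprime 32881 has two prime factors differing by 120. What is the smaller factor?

131

Since p = q + 120, we have 32881 = q(q + 120), so q² + 120q − 32881 = 0.
Discriminant: 120² + 4·32881 = 14400 + 131524 = 145924; √145924 = 382.
q = (−120 + 382)/2 = 131, and p = q + 120 = 251.
Check: 131 · 251 = 32881.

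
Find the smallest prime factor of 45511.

45511 is odd.
Digit sum 16, not divisible by 3.
Ends in 1: not divisible by 5.
7: 45511 = 7·6501 + 4
11: 45511 = 11·4137 + 4
13: 45511 = 13·3500 + 11
17: 45511 = 17·2677 + 2
19: 45511 = 19·2395 + 6
23: 45511 = 23·1978 + 17
29: 45511 = 29·1569 + 10
31: 45511 = 31·1468 + 3
37: 45511 = 37·1230 + 1
41: 45511 = 41·1110 + 1
43: 45511 = 43·1058 + 17
47: 45511 = 47·968 + 15
53: 45511 = 53·858 + 37
59: 45511 = 59·771 + 22
61: 45511 = 61·746 + 5
67: 45511 = 67·679 + 18
71: 45511 = 71·641

71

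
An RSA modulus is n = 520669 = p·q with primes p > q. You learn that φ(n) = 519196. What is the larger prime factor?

φ(n) = (p−1)(q−1) = n − (p+q) + 1, so p + q = 520669 − 519196 + 1 = 1474.
p and q are the roots of t² − 1474t + 520669 = 0.
Discriminant: 1474² − 4·520669 = 2172676 − 2082676 = 90000; √90000 = 300.
q = (1474 − 300)/2 = 587, p = (1474 + 300)/2 = 887.
Check: 587 · 887 = 520669.

887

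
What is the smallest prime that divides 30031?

30031 is odd.
Digit sum 7, not divisible by 3.
Ends in 1: not divisible by 5.
7: 30031 = 7·4290 + 1
11: 30031 = 11·2730 + 1
13: 30031 = 13·2310 + 1
17: 30031 = 17·1766 + 9
19: 30031 = 19·1580 + 11
23: 30031 = 23·1305 + 16
29: 30031 = 29·1035 + 16
31: 30031 = 31·968 + 23
37: 30031 = 37·811 + 24
41: 30031 = 41·732 + 19
43: 30031 = 43·698 + 17
47: 30031 = 47·638 + 45
53: 30031 = 53·566 + 33
59: 30031 = 59·509

59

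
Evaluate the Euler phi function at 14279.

14040

Factor: 14279 = 109 · 131.
φ(14279) = (109−1) · (131−1) = 108 · 130 = 14040.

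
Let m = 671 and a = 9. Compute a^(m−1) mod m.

9^1 ≡ 9 (mod 671)
9^2 ≡ 9^2 = 81 ≡ 81 (mod 671)
9^4 ≡ 81^2 = 6561 ≡ 522 (mod 671)
9^8 ≡ 522^2 = 272484 ≡ 58 (mod 671)
9^16 ≡ 58^2 = 3364 ≡ 9 (mod 671)
9^32 ≡ 9^2 = 81 ≡ 81 (mod 671)
9^64 ≡ 81^2 = 6561 ≡ 522 (mod 671)
9^128 ≡ 522^2 = 272484 ≡ 58 (mod 671)
9^256 ≡ 58^2 = 3364 ≡ 9 (mod 671)
9^512 ≡ 9^2 = 81 ≡ 81 (mod 671)
670 = 512 + 128 + 16 + 8 + 4 + 2 in binary powers of 2.
So 9^670 ≡ 81 · 58 · 9 · 58 · 522 · 81 ≡ 1 (mod 671).
Since the result is 1, base 9 gives no evidence that 671 is composite.

1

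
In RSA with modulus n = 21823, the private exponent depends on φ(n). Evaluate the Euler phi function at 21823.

21528

Factor: 21823 = 139 · 157.
φ(21823) = (139−1) · (157−1) = 138 · 156 = 21528.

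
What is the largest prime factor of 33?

11

33 = 3 · 11
11 is prime.
So 33 = 3 · 11; the largest prime factor is 11.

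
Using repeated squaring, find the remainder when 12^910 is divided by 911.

12^1 ≡ 12 (mod 911)
12^2 ≡ 12^2 = 144 ≡ 144 (mod 911)
12^4 ≡ 144^2 = 20736 ≡ 694 (mod 911)
12^8 ≡ 694^2 = 481636 ≡ 628 (mod 911)
12^16 ≡ 628^2 = 394384 ≡ 832 (mod 911)
12^32 ≡ 832^2 = 692224 ≡ 775 (mod 911)
12^64 ≡ 775^2 = 600625 ≡ 276 (mod 911)
12^128 ≡ 276^2 = 76176 ≡ 563 (mod 911)
12^256 ≡ 563^2 = 316969 ≡ 852 (mod 911)
12^512 ≡ 852^2 = 725904 ≡ 748 (mod 911)
910 = 512 + 256 + 128 + 8 + 4 + 2 in binary powers of 2.
So 12^910 ≡ 748 · 852 · 563 · 628 · 694 · 144 ≡ 1 (mod 911).
Since the result is 1, base 12 gives no evidence that 911 is composite.

1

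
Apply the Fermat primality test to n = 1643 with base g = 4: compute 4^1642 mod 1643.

4^1 ≡ 4 (mod 1643)
4^2 ≡ 4^2 = 16 ≡ 16 (mod 1643)
4^4 ≡ 16^2 = 256 ≡ 256 (mod 1643)
4^8 ≡ 256^2 = 65536 ≡ 1459 (mod 1643)
4^16 ≡ 1459^2 = 2128681 ≡ 996 (mod 1643)
4^32 ≡ 996^2 = 992016 ≡ 1287 (mod 1643)
4^64 ≡ 1287^2 = 1656369 ≡ 225 (mod 1643)
4^128 ≡ 225^2 = 50625 ≡ 1335 (mod 1643)
4^256 ≡ 1335^2 = 1782225 ≡ 1213 (mod 1643)
4^512 ≡ 1213^2 = 1471369 ≡ 884 (mod 1643)
4^1024 ≡ 884^2 = 781456 ≡ 1031 (mod 1643)
1642 = 1024 + 512 + 64 + 32 + 8 + 2 in binary powers of 2.
So 4^1642 ≡ 1031 · 884 · 225 · 1287 · 1459 · 16 ≡ 574 (mod 1643).
Since 574 ≠ 1, base 4 is a Fermat witness: 1643 is composite.

574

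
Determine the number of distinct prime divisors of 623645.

5

623645 = 5 · 124729
124729 = 11 · 11339
11339 = 17 · 667
667 = 23 · 29
623645 = 5 · 11 · 17 · 23 · 29, which has 5 distinct prime factors.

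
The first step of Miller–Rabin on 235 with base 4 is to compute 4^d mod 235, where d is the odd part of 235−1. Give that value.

235 − 1 = 234 = 2^1 · 117, so d = 117.
4^1 ≡ 4 (mod 235)
4^2 ≡ 4^2 = 16 ≡ 16 (mod 235)
4^4 ≡ 16^2 = 256 ≡ 21 (mod 235)
4^8 ≡ 21^2 = 441 ≡ 206 (mod 235)
4^16 ≡ 206^2 = 42436 ≡ 136 (mod 235)
4^32 ≡ 136^2 = 18496 ≡ 166 (mod 235)
4^64 ≡ 166^2 = 27556 ≡ 61 (mod 235)
117 = 64 + 32 + 16 + 4 + 1 in binary powers of 2.
So 4^117 ≡ 61 · 166 · 136 · 21 · 4 ≡ 204 (mod 235).
Squaring chain: 204; never reaches −1, so base 4 is a Miller–Rabin witness that 235 is composite.

204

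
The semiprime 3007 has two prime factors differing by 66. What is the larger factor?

97

Since p = q + 66, we have 3007 = q(q + 66), so q² + 66q − 3007 = 0.
Discriminant: 66² + 4·3007 = 4356 + 12028 = 16384; √16384 = 128.
q = (−66 + 128)/2 = 31, and p = q + 66 = 97.
Check: 31 · 97 = 3007.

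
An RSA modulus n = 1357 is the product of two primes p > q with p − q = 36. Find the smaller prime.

23

Since p = q + 36, we have 1357 = q(q + 36), so q² + 36q − 1357 = 0.
Discriminant: 36² + 4·1357 = 1296 + 5428 = 6724; √6724 = 82.
q = (−36 + 82)/2 = 23, and p = q + 36 = 59.
Check: 23 · 59 = 1357.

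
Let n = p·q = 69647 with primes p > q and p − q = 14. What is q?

257

Since p = q + 14, we have 69647 = q(q + 14), so q² + 14q − 69647 = 0.
Discriminant: 14² + 4·69647 = 196 + 278588 = 278784; √278784 = 528.
q = (−14 + 528)/2 = 257, and p = q + 14 = 271.
Check: 257 · 271 = 69647.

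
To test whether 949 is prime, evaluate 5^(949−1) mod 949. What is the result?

5^1 ≡ 5 (mod 949)
5^2 ≡ 5^2 = 25 ≡ 25 (mod 949)
5^4 ≡ 25^2 = 625 ≡ 625 (mod 949)
5^8 ≡ 625^2 = 390625 ≡ 586 (mod 949)
5^16 ≡ 586^2 = 343396 ≡ 807 (mod 949)
5^32 ≡ 807^2 = 651249 ≡ 235 (mod 949)
5^64 ≡ 235^2 = 55225 ≡ 183 (mod 949)
5^128 ≡ 183^2 = 33489 ≡ 274 (mod 949)
5^256 ≡ 274^2 = 75076 ≡ 105 (mod 949)
5^512 ≡ 105^2 = 11025 ≡ 586 (mod 949)
948 = 512 + 256 + 128 + 32 + 16 + 4 in binary powers of 2.
So 5^948 ≡ 586 · 105 · 274 · 235 · 807 · 625 ≡ 885 (mod 949).
Since 885 ≠ 1, base 5 is a Fermat witness: 949 is composite.

885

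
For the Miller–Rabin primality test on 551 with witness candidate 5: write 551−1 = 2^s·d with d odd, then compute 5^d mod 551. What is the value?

294

551 − 1 = 550 = 2^1 · 275, so d = 275.
5^1 ≡ 5 (mod 551)
5^2 ≡ 5^2 = 25 ≡ 25 (mod 551)
5^4 ≡ 25^2 = 625 ≡ 74 (mod 551)
5^8 ≡ 74^2 = 5476 ≡ 517 (mod 551)
5^16 ≡ 517^2 = 267289 ≡ 54 (mod 551)
5^32 ≡ 54^2 = 2916 ≡ 161 (mod 551)
5^64 ≡ 161^2 = 25921 ≡ 24 (mod 551)
5^128 ≡ 24^2 = 576 ≡ 25 (mod 551)
5^256 ≡ 25^2 = 625 ≡ 74 (mod 551)
275 = 256 + 16 + 2 + 1 in binary powers of 2.
So 5^275 ≡ 74 · 54 · 25 · 5 ≡ 294 (mod 551).
Squaring chain: 294; never reaches −1, so base 5 is a Miller–Rabin witness that 551 is composite.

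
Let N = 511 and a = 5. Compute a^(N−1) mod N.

5^1 ≡ 5 (mod 511)
5^2 ≡ 5^2 = 25 ≡ 25 (mod 511)
5^4 ≡ 25^2 = 625 ≡ 114 (mod 511)
5^8 ≡ 114^2 = 12996 ≡ 221 (mod 511)
5^16 ≡ 221^2 = 48841 ≡ 296 (mod 511)
5^32 ≡ 296^2 = 87616 ≡ 235 (mod 511)
5^64 ≡ 235^2 = 55225 ≡ 37 (mod 511)
5^128 ≡ 37^2 = 1369 ≡ 347 (mod 511)
5^256 ≡ 347^2 = 120409 ≡ 324 (mod 511)
510 = 256 + 128 + 64 + 32 + 16 + 8 + 4 + 2 in binary powers of 2.
So 5^510 ≡ 324 · 347 · 37 · 235 · 296 · 221 · 114 · 25 ≡ 295 (mod 511).
Since 295 ≠ 1, base 5 is a Fermat witness: 511 is composite.

295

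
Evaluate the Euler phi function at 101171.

85248

Factor: 101171 = 7 · 97 · 149.
φ(101171) = (7−1) · (97−1) · (149−1) = 6 · 96 · 148 = 85248.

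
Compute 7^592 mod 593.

7^1 ≡ 7 (mod 593)
7^2 ≡ 7^2 = 49 ≡ 49 (mod 593)
7^4 ≡ 49^2 = 2401 ≡ 29 (mod 593)
7^8 ≡ 29^2 = 841 ≡ 248 (mod 593)
7^16 ≡ 248^2 = 61504 ≡ 425 (mod 593)
7^32 ≡ 425^2 = 180625 ≡ 353 (mod 593)
7^64 ≡ 353^2 = 124609 ≡ 79 (mod 593)
7^128 ≡ 79^2 = 6241 ≡ 311 (mod 593)
7^256 ≡ 311^2 = 96721 ≡ 62 (mod 593)
7^512 ≡ 62^2 = 3844 ≡ 286 (mod 593)
592 = 512 + 64 + 16 in binary powers of 2.
So 7^592 ≡ 286 · 79 · 425 ≡ 1 (mod 593).
Since the result is 1, base 7 gives no evidence that 593 is composite.

1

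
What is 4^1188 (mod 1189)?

223

4^1 ≡ 4 (mod 1189)
4^2 ≡ 4^2 = 16 ≡ 16 (mod 1189)
4^4 ≡ 16^2 = 256 ≡ 256 (mod 1189)
4^8 ≡ 256^2 = 65536 ≡ 141 (mod 1189)
4^16 ≡ 141^2 = 19881 ≡ 857 (mod 1189)
4^32 ≡ 857^2 = 734449 ≡ 836 (mod 1189)
4^64 ≡ 836^2 = 698896 ≡ 953 (mod 1189)
4^128 ≡ 953^2 = 908209 ≡ 1002 (mod 1189)
4^256 ≡ 1002^2 = 1004004 ≡ 488 (mod 1189)
4^512 ≡ 488^2 = 238144 ≡ 344 (mod 1189)
4^1024 ≡ 344^2 = 118336 ≡ 625 (mod 1189)
1188 = 1024 + 128 + 32 + 4 in binary powers of 2.
So 4^1188 ≡ 625 · 1002 · 836 · 256 ≡ 223 (mod 1189).
Since 223 ≠ 1, base 4 is a Fermat witness: 1189 is composite.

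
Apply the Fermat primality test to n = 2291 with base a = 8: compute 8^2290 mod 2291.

8^1 ≡ 8 (mod 2291)
8^2 ≡ 8^2 = 64 ≡ 64 (mod 2291)
8^4 ≡ 64^2 = 4096 ≡ 1805 (mod 2291)
8^8 ≡ 1805^2 = 3258025 ≡ 223 (mod 2291)
8^16 ≡ 223^2 = 49729 ≡ 1618 (mod 2291)
8^32 ≡ 1618^2 = 2617924 ≡ 1602 (mod 2291)
8^64 ≡ 1602^2 = 2566404 ≡ 484 (mod 2291)
8^128 ≡ 484^2 = 234256 ≡ 574 (mod 2291)
8^256 ≡ 574^2 = 329476 ≡ 1863 (mod 2291)
8^512 ≡ 1863^2 = 3470769 ≡ 2195 (mod 2291)
8^1024 ≡ 2195^2 = 4818025 ≡ 52 (mod 2291)
8^2048 ≡ 52^2 = 2704 ≡ 413 (mod 2291)
2290 = 2048 + 128 + 64 + 32 + 16 + 2 in binary powers of 2.
So 8^2290 ≡ 413 · 574 · 484 · 1602 · 1618 · 64 ≡ 2039 (mod 2291).
Since 2039 ≠ 1, base 8 is a Fermat witness: 2291 is composite.

2039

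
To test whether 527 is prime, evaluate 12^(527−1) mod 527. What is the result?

12^1 ≡ 12 (mod 527)
12^2 ≡ 12^2 = 144 ≡ 144 (mod 527)
12^4 ≡ 144^2 = 20736 ≡ 183 (mod 527)
12^8 ≡ 183^2 = 33489 ≡ 288 (mod 527)
12^16 ≡ 288^2 = 82944 ≡ 205 (mod 527)
12^32 ≡ 205^2 = 42025 ≡ 392 (mod 527)
12^64 ≡ 392^2 = 153664 ≡ 307 (mod 527)
12^128 ≡ 307^2 = 94249 ≡ 443 (mod 527)
12^256 ≡ 443^2 = 196249 ≡ 205 (mod 527)
12^512 ≡ 205^2 = 42025 ≡ 392 (mod 527)
526 = 512 + 8 + 4 + 2 in binary powers of 2.
So 12^526 ≡ 392 · 288 · 183 · 144 ≡ 236 (mod 527).
Since 236 ≠ 1, base 12 is a Fermat witness: 527 is composite.

236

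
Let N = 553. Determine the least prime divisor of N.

7

553 is odd.
Digit sum 13, not divisible by 3.
Ends in 3: not divisible by 5.
7: 553 = 7·79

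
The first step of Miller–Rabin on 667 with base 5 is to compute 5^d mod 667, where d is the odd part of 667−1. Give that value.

667 − 1 = 666 = 2^1 · 333, so d = 333.
5^1 ≡ 5 (mod 667)
5^2 ≡ 5^2 = 25 ≡ 25 (mod 667)
5^4 ≡ 25^2 = 625 ≡ 625 (mod 667)
5^8 ≡ 625^2 = 390625 ≡ 430 (mod 667)
5^16 ≡ 430^2 = 184900 ≡ 141 (mod 667)
5^32 ≡ 141^2 = 19881 ≡ 538 (mod 667)
5^64 ≡ 538^2 = 289444 ≡ 633 (mod 667)
5^128 ≡ 633^2 = 400689 ≡ 489 (mod 667)
5^256 ≡ 489^2 = 239121 ≡ 335 (mod 667)
333 = 256 + 64 + 8 + 4 + 1 in binary powers of 2.
So 5^333 ≡ 335 · 633 · 430 · 625 · 5 ≡ 332 (mod 667).
Squaring chain: 332; never reaches −1, so base 5 is a Miller–Rabin witness that 667 is composite.

332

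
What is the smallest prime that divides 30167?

30167 is odd.
Digit sum 17, not divisible by 3.
Ends in 7: not divisible by 5.
7: 30167 = 7·4309 + 4
11: 30167 = 11·2742 + 5
13: 30167 = 13·2320 + 7
17: 30167 = 17·1774 + 9
19: 30167 = 19·1587 + 14
23: 30167 = 23·1311 + 14
29: 30167 = 29·1040 + 7
31: 30167 = 31·973 + 4
37: 30167 = 37·815 + 12
41: 30167 = 41·735 + 32
43: 30167 = 43·701 + 24
47: 30167 = 47·641 + 40
53: 30167 = 53·569 + 10
59: 30167 = 59·511 + 18
61: 30167 = 61·494 + 33
67: 30167 = 67·450 + 17
71: 30167 = 71·424 + 63
73: 30167 = 73·413 + 18
79: 30167 = 79·381 + 68
83: 30167 = 83·363 + 38
89: 30167 = 89·338 + 85
97: 30167 = 97·311

97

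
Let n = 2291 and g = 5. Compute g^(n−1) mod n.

111

5^1 ≡ 5 (mod 2291)
5^2 ≡ 5^2 = 25 ≡ 25 (mod 2291)
5^4 ≡ 25^2 = 625 ≡ 625 (mod 2291)
5^8 ≡ 625^2 = 390625 ≡ 1155 (mod 2291)
5^16 ≡ 1155^2 = 1334025 ≡ 663 (mod 2291)
5^32 ≡ 663^2 = 439569 ≡ 1988 (mod 2291)
5^64 ≡ 1988^2 = 3952144 ≡ 169 (mod 2291)
5^128 ≡ 169^2 = 28561 ≡ 1069 (mod 2291)
5^256 ≡ 1069^2 = 1142761 ≡ 1843 (mod 2291)
5^512 ≡ 1843^2 = 3396649 ≡ 1387 (mod 2291)
5^1024 ≡ 1387^2 = 1923769 ≡ 1620 (mod 2291)
5^2048 ≡ 1620^2 = 2624400 ≡ 1205 (mod 2291)
2290 = 2048 + 128 + 64 + 32 + 16 + 2 in binary powers of 2.
So 5^2290 ≡ 1205 · 1069 · 169 · 1988 · 663 · 25 ≡ 111 (mod 2291).
Since 111 ≠ 1, base 5 is a Fermat witness: 2291 is composite.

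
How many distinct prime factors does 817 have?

817 = 19 · 43
817 = 19 · 43, which has 2 distinct prime factors.

2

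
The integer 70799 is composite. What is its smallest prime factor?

83

70799 is odd.
Digit sum 32, not divisible by 3.
Ends in 9: not divisible by 5.
7: 70799 = 7·10114 + 1
11: 70799 = 11·6436 + 3
13: 70799 = 13·5446 + 1
17: 70799 = 17·4164 + 11
19: 70799 = 19·3726 + 5
23: 70799 = 23·3078 + 5
29: 70799 = 29·2441 + 10
31: 70799 = 31·2283 + 26
37: 70799 = 37·1913 + 18
41: 70799 = 41·1726 + 33
43: 70799 = 43·1646 + 21
47: 70799 = 47·1506 + 17
53: 70799 = 53·1335 + 44
59: 70799 = 59·1199 + 58
61: 70799 = 61·1160 + 39
67: 70799 = 67·1056 + 47
71: 70799 = 71·997 + 12
73: 70799 = 73·969 + 62
79: 70799 = 79·896 + 15
83: 70799 = 83·853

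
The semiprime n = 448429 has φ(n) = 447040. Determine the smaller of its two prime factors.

509

φ(n) = (p−1)(q−1) = n − (p+q) + 1, so p + q = 448429 − 447040 + 1 = 1390.
p and q are the roots of t² − 1390t + 448429 = 0.
Discriminant: 1390² − 4·448429 = 1932100 − 1793716 = 138384; √138384 = 372.
q = (1390 − 372)/2 = 509, p = (1390 + 372)/2 = 881.
Check: 509 · 881 = 448429.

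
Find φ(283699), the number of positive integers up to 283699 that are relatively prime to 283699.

258336

Factor: 283699 = 13 · 139 · 157.
φ(283699) = (13−1) · (139−1) · (157−1) = 12 · 138 · 156 = 258336.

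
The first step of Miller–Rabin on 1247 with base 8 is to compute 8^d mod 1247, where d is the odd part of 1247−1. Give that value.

945

1247 − 1 = 1246 = 2^1 · 623, so d = 623.
8^1 ≡ 8 (mod 1247)
8^2 ≡ 8^2 = 64 ≡ 64 (mod 1247)
8^4 ≡ 64^2 = 4096 ≡ 355 (mod 1247)
8^8 ≡ 355^2 = 126025 ≡ 78 (mod 1247)
8^16 ≡ 78^2 = 6084 ≡ 1096 (mod 1247)
8^32 ≡ 1096^2 = 1201216 ≡ 355 (mod 1247)
8^64 ≡ 355^2 = 126025 ≡ 78 (mod 1247)
8^128 ≡ 78^2 = 6084 ≡ 1096 (mod 1247)
8^256 ≡ 1096^2 = 1201216 ≡ 355 (mod 1247)
8^512 ≡ 355^2 = 126025 ≡ 78 (mod 1247)
623 = 512 + 64 + 32 + 8 + 4 + 2 + 1 in binary powers of 2.
So 8^623 ≡ 78 · 78 · 355 · 78 · 355 · 64 · 8 ≡ 945 (mod 1247).
Squaring chain: 945; never reaches −1, so base 8 is a Miller–Rabin witness that 1247 is composite.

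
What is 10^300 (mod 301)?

10^1 ≡ 10 (mod 301)
10^2 ≡ 10^2 = 100 ≡ 100 (mod 301)
10^4 ≡ 100^2 = 10000 ≡ 67 (mod 301)
10^8 ≡ 67^2 = 4489 ≡ 275 (mod 301)
10^16 ≡ 275^2 = 75625 ≡ 74 (mod 301)
10^32 ≡ 74^2 = 5476 ≡ 58 (mod 301)
10^64 ≡ 58^2 = 3364 ≡ 53 (mod 301)
10^128 ≡ 53^2 = 2809 ≡ 100 (mod 301)
10^256 ≡ 100^2 = 10000 ≡ 67 (mod 301)
300 = 256 + 32 + 8 + 4 in binary powers of 2.
So 10^300 ≡ 67 · 58 · 275 · 67 ≡ 78 (mod 301).
Since 78 ≠ 1, base 10 is a Fermat witness: 301 is composite.

78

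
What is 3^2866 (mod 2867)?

3^1 ≡ 3 (mod 2867)
3^2 ≡ 3^2 = 9 ≡ 9 (mod 2867)
3^4 ≡ 9^2 = 81 ≡ 81 (mod 2867)
3^8 ≡ 81^2 = 6561 ≡ 827 (mod 2867)
3^16 ≡ 827^2 = 683929 ≡ 1583 (mod 2867)
3^32 ≡ 1583^2 = 2505889 ≡ 131 (mod 2867)
3^64 ≡ 131^2 = 17161 ≡ 2826 (mod 2867)
3^128 ≡ 2826^2 = 7986276 ≡ 1681 (mod 2867)
3^256 ≡ 1681^2 = 2825761 ≡ 1766 (mod 2867)
3^512 ≡ 1766^2 = 3118756 ≡ 2327 (mod 2867)
3^1024 ≡ 2327^2 = 5414929 ≡ 2033 (mod 2867)
3^2048 ≡ 2033^2 = 4133089 ≡ 1742 (mod 2867)
2866 = 2048 + 512 + 256 + 32 + 16 + 2 in binary powers of 2.
So 3^2866 ≡ 1742 · 2327 · 1766 · 131 · 1583 · 9 ≡ 1095 (mod 2867).
Since 1095 ≠ 1, base 3 is a Fermat witness: 2867 is composite.

1095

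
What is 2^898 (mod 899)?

845

2^1 ≡ 2 (mod 899)
2^2 ≡ 2^2 = 4 ≡ 4 (mod 899)
2^4 ≡ 4^2 = 16 ≡ 16 (mod 899)
2^8 ≡ 16^2 = 256 ≡ 256 (mod 899)
2^16 ≡ 256^2 = 65536 ≡ 808 (mod 899)
2^32 ≡ 808^2 = 652864 ≡ 190 (mod 899)
2^64 ≡ 190^2 = 36100 ≡ 140 (mod 899)
2^128 ≡ 140^2 = 19600 ≡ 721 (mod 899)
2^256 ≡ 721^2 = 519841 ≡ 219 (mod 899)
2^512 ≡ 219^2 = 47961 ≡ 314 (mod 899)
898 = 512 + 256 + 128 + 2 in binary powers of 2.
So 2^898 ≡ 314 · 219 · 721 · 4 ≡ 845 (mod 899).
Since 845 ≠ 1, base 2 is a Fermat witness: 899 is composite.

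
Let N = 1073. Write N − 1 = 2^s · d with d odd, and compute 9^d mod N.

1073 − 1 = 1072 = 2^4 · 67, so d = 67.
9^1 ≡ 9 (mod 1073)
9^2 ≡ 9^2 = 81 ≡ 81 (mod 1073)
9^4 ≡ 81^2 = 6561 ≡ 123 (mod 1073)
9^8 ≡ 123^2 = 15129 ≡ 107 (mod 1073)
9^16 ≡ 107^2 = 11449 ≡ 719 (mod 1073)
9^32 ≡ 719^2 = 516961 ≡ 848 (mod 1073)
9^64 ≡ 848^2 = 719104 ≡ 194 (mod 1073)
67 = 64 + 2 + 1 in binary powers of 2.
So 9^67 ≡ 194 · 81 · 9 ≡ 863 (mod 1073).
Squaring chain: 863 → 107 → 719 → 848; never reaches −1, so base 9 is a Miller–Rabin witness that 1073 is composite.

863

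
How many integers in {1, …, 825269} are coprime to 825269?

797040

Factor: 825269 = 61 · 83 · 163.
φ(825269) = (61−1) · (83−1) · (163−1) = 60 · 82 · 162 = 797040.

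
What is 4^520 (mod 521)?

1

4^1 ≡ 4 (mod 521)
4^2 ≡ 4^2 = 16 ≡ 16 (mod 521)
4^4 ≡ 16^2 = 256 ≡ 256 (mod 521)
4^8 ≡ 256^2 = 65536 ≡ 411 (mod 521)
4^16 ≡ 411^2 = 168921 ≡ 117 (mod 521)
4^32 ≡ 117^2 = 13689 ≡ 143 (mod 521)
4^64 ≡ 143^2 = 20449 ≡ 130 (mod 521)
4^128 ≡ 130^2 = 16900 ≡ 228 (mod 521)
4^256 ≡ 228^2 = 51984 ≡ 405 (mod 521)
4^512 ≡ 405^2 = 164025 ≡ 431 (mod 521)
520 = 512 + 8 in binary powers of 2.
So 4^520 ≡ 431 · 411 ≡ 1 (mod 521).
Since the result is 1, base 4 gives no evidence that 521 is composite.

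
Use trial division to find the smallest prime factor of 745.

745 is odd.
Digit sum 16, not divisible by 3.
Ends in 5: divisible by 5.

5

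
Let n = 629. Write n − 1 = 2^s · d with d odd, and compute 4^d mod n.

225

629 − 1 = 628 = 2^2 · 157, so d = 157.
4^1 ≡ 4 (mod 629)
4^2 ≡ 4^2 = 16 ≡ 16 (mod 629)
4^4 ≡ 16^2 = 256 ≡ 256 (mod 629)
4^8 ≡ 256^2 = 65536 ≡ 120 (mod 629)
4^16 ≡ 120^2 = 14400 ≡ 562 (mod 629)
4^32 ≡ 562^2 = 315844 ≡ 86 (mod 629)
4^64 ≡ 86^2 = 7396 ≡ 477 (mod 629)
4^128 ≡ 477^2 = 227529 ≡ 460 (mod 629)
157 = 128 + 16 + 8 + 4 + 1 in binary powers of 2.
So 4^157 ≡ 460 · 562 · 120 · 256 · 4 ≡ 225 (mod 629).
Squaring chain: 225 → 305; never reaches −1, so base 4 is a Miller–Rabin witness that 629 is composite.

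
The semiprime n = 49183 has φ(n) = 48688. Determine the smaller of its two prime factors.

φ(n) = (p−1)(q−1) = n − (p+q) + 1, so p + q = 49183 − 48688 + 1 = 496.
p and q are the roots of t² − 496t + 49183 = 0.
Discriminant: 496² − 4·49183 = 246016 − 196732 = 49284; √49284 = 222.
q = (496 − 222)/2 = 137, p = (496 + 222)/2 = 359.
Check: 137 · 359 = 49183.

137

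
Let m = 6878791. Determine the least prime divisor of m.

83

6878791 is odd.
Digit sum 46, not divisible by 3.
Ends in 1: not divisible by 5.
7: 6878791 = 7·982684 + 3
11: 6878791 = 11·625344 + 7
13: 6878791 = 13·529137 + 10
17: 6878791 = 17·404634 + 13
19: 6878791 = 19·362041 + 12
23: 6878791 = 23·299077 + 20
29: 6878791 = 29·237199 + 20
31: 6878791 = 31·221896 + 15
37: 6878791 = 37·185913 + 10
41: 6878791 = 41·167775 + 16
43: 6878791 = 43·159971 + 38
47: 6878791 = 47·146357 + 12
53: 6878791 = 53·129788 + 27
59: 6878791 = 59·116589 + 40
61: 6878791 = 61·112767 + 4
67: 6878791 = 67·102668 + 35
71: 6878791 = 71·96884 + 27
73: 6878791 = 73·94230 + 1
79: 6878791 = 79·87073 + 24
83: 6878791 = 83·82877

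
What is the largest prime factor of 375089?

375089 = 11 · 34099
34099 = 13 · 2623
2623 = 43 · 61
61 is prime.
So 375089 = 11 · 13 · 43 · 61; the largest prime factor is 61.

61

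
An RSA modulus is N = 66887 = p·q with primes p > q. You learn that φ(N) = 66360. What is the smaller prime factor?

φ(n) = (p−1)(q−1) = n − (p+q) + 1, so p + q = 66887 − 66360 + 1 = 528.
p and q are the roots of t² − 528t + 66887 = 0.
Discriminant: 528² − 4·66887 = 278784 − 267548 = 11236; √11236 = 106.
q = (528 − 106)/2 = 211, p = (528 + 106)/2 = 317.
Check: 211 · 317 = 66887.

211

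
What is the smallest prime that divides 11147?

11147 is odd.
Digit sum 14, not divisible by 3.
Ends in 7: not divisible by 5.
7: 11147 = 7·1592 + 3
11: 11147 = 11·1013 + 4
13: 11147 = 13·857 + 6
17: 11147 = 17·655 + 12
19: 11147 = 19·586 + 13
23: 11147 = 23·484 + 15
29: 11147 = 29·384 + 11
31: 11147 = 31·359 + 18
37: 11147 = 37·301 + 10
41: 11147 = 41·271 + 36
43: 11147 = 43·259 + 10
47: 11147 = 47·237 + 8
53: 11147 = 53·210 + 17
59: 11147 = 59·188 + 55
61: 11147 = 61·182 + 45
67: 11147 = 67·166 + 25
71: 11147 = 71·157

71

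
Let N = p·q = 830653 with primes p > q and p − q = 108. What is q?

859

Since p = q + 108, we have 830653 = q(q + 108), so q² + 108q − 830653 = 0.
Discriminant: 108² + 4·830653 = 11664 + 3322612 = 3334276; √3334276 = 1826.
q = (−108 + 1826)/2 = 859, and p = q + 108 = 967.
Check: 859 · 967 = 830653.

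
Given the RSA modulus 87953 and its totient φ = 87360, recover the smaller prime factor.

281

φ(n) = (p−1)(q−1) = n − (p+q) + 1, so p + q = 87953 − 87360 + 1 = 594.
p and q are the roots of t² − 594t + 87953 = 0.
Discriminant: 594² − 4·87953 = 352836 − 351812 = 1024; √1024 = 32.
q = (594 − 32)/2 = 281, p = (594 + 32)/2 = 313.
Check: 281 · 313 = 87953.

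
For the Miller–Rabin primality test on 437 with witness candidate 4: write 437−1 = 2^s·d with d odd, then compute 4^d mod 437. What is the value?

437 − 1 = 436 = 2^2 · 109, so d = 109.
4^1 ≡ 4 (mod 437)
4^2 ≡ 4^2 = 16 ≡ 16 (mod 437)
4^4 ≡ 16^2 = 256 ≡ 256 (mod 437)
4^8 ≡ 256^2 = 65536 ≡ 423 (mod 437)
4^16 ≡ 423^2 = 178929 ≡ 196 (mod 437)
4^32 ≡ 196^2 = 38416 ≡ 397 (mod 437)
4^64 ≡ 397^2 = 157609 ≡ 289 (mod 437)
109 = 64 + 32 + 8 + 4 + 1 in binary powers of 2.
So 4^109 ≡ 289 · 397 · 423 · 256 · 4 ≡ 213 (mod 437).
Squaring chain: 213 → 358; never reaches −1, so base 4 is a Miller–Rabin witness that 437 is composite.

213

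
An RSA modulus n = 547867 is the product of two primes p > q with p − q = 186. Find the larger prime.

Since p = q + 186, we have 547867 = q(q + 186), so q² + 186q − 547867 = 0.
Discriminant: 186² + 4·547867 = 34596 + 2191468 = 2226064; √2226064 = 1492.
q = (−186 + 1492)/2 = 653, and p = q + 186 = 839.
Check: 653 · 839 = 547867.

839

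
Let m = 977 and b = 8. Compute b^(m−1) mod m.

1

8^1 ≡ 8 (mod 977)
8^2 ≡ 8^2 = 64 ≡ 64 (mod 977)
8^4 ≡ 64^2 = 4096 ≡ 188 (mod 977)
8^8 ≡ 188^2 = 35344 ≡ 172 (mod 977)
8^16 ≡ 172^2 = 29584 ≡ 274 (mod 977)
8^32 ≡ 274^2 = 75076 ≡ 824 (mod 977)
8^64 ≡ 824^2 = 678976 ≡ 938 (mod 977)
8^128 ≡ 938^2 = 879844 ≡ 544 (mod 977)
8^256 ≡ 544^2 = 295936 ≡ 882 (mod 977)
8^512 ≡ 882^2 = 777924 ≡ 232 (mod 977)
976 = 512 + 256 + 128 + 64 + 16 in binary powers of 2.
So 8^976 ≡ 232 · 882 · 544 · 938 · 274 ≡ 1 (mod 977).
Since the result is 1, base 8 gives no evidence that 977 is composite.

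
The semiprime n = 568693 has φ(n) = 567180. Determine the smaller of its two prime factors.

φ(n) = (p−1)(q−1) = n − (p+q) + 1, so p + q = 568693 − 567180 + 1 = 1514.
p and q are the roots of t² − 1514t + 568693 = 0.
Discriminant: 1514² − 4·568693 = 2292196 − 2274772 = 17424; √17424 = 132.
q = (1514 − 132)/2 = 691, p = (1514 + 132)/2 = 823.
Check: 691 · 823 = 568693.

691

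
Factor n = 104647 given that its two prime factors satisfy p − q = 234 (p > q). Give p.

Since p = q + 234, we have 104647 = q(q + 234), so q² + 234q − 104647 = 0.
Discriminant: 234² + 4·104647 = 54756 + 418588 = 473344; √473344 = 688.
q = (−234 + 688)/2 = 227, and p = q + 234 = 461.
Check: 227 · 461 = 104647.

461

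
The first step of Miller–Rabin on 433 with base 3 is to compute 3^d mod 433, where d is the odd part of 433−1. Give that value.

433 − 1 = 432 = 2^4 · 27, so d = 27.
3^1 ≡ 3 (mod 433)
3^2 ≡ 3^2 = 9 ≡ 9 (mod 433)
3^4 ≡ 9^2 = 81 ≡ 81 (mod 433)
3^8 ≡ 81^2 = 6561 ≡ 66 (mod 433)
3^16 ≡ 66^2 = 4356 ≡ 26 (mod 433)
27 = 16 + 8 + 2 + 1 in binary powers of 2.
So 3^27 ≡ 26 · 66 · 9 · 3 ≡ 1 (mod 433).
Since 3^d ≡ 1 (mod 433), base 3 does not prove 433 composite.

1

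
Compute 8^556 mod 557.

1

8^1 ≡ 8 (mod 557)
8^2 ≡ 8^2 = 64 ≡ 64 (mod 557)
8^4 ≡ 64^2 = 4096 ≡ 197 (mod 557)
8^8 ≡ 197^2 = 38809 ≡ 376 (mod 557)
8^16 ≡ 376^2 = 141376 ≡ 455 (mod 557)
8^32 ≡ 455^2 = 207025 ≡ 378 (mod 557)
8^64 ≡ 378^2 = 142884 ≡ 292 (mod 557)
8^128 ≡ 292^2 = 85264 ≡ 43 (mod 557)
8^256 ≡ 43^2 = 1849 ≡ 178 (mod 557)
8^512 ≡ 178^2 = 31684 ≡ 492 (mod 557)
556 = 512 + 32 + 8 + 4 in binary powers of 2.
So 8^556 ≡ 492 · 378 · 376 · 197 ≡ 1 (mod 557).
Since the result is 1, base 8 gives no evidence that 557 is composite.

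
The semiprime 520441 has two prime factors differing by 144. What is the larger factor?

797

Since p = q + 144, we have 520441 = q(q + 144), so q² + 144q − 520441 = 0.
Discriminant: 144² + 4·520441 = 20736 + 2081764 = 2102500; √2102500 = 1450.
q = (−144 + 1450)/2 = 653, and p = q + 144 = 797.
Check: 653 · 797 = 520441.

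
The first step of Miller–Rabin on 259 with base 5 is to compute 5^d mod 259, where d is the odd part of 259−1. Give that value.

259 − 1 = 258 = 2^1 · 129, so d = 129.
5^1 ≡ 5 (mod 259)
5^2 ≡ 5^2 = 25 ≡ 25 (mod 259)
5^4 ≡ 25^2 = 625 ≡ 107 (mod 259)
5^8 ≡ 107^2 = 11449 ≡ 53 (mod 259)
5^16 ≡ 53^2 = 2809 ≡ 219 (mod 259)
5^32 ≡ 219^2 = 47961 ≡ 46 (mod 259)
5^64 ≡ 46^2 = 2116 ≡ 44 (mod 259)
5^128 ≡ 44^2 = 1936 ≡ 123 (mod 259)
129 = 128 + 1 in binary powers of 2.
So 5^129 ≡ 123 · 5 ≡ 97 (mod 259).
Squaring chain: 97; never reaches −1, so base 5 is a Miller–Rabin witness that 259 is composite.

97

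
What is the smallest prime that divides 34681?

79

34681 is odd.
Digit sum 22, not divisible by 3.
Ends in 1: not divisible by 5.
7: 34681 = 7·4954 + 3
11: 34681 = 11·3152 + 9
13: 34681 = 13·2667 + 10
17: 34681 = 17·2040 + 1
19: 34681 = 19·1825 + 6
23: 34681 = 23·1507 + 20
29: 34681 = 29·1195 + 26
31: 34681 = 31·1118 + 23
37: 34681 = 37·937 + 12
41: 34681 = 41·845 + 36
43: 34681 = 43·806 + 23
47: 34681 = 47·737 + 42
53: 34681 = 53·654 + 19
59: 34681 = 59·587 + 48
61: 34681 = 61·568 + 33
67: 34681 = 67·517 + 42
71: 34681 = 71·488 + 33
73: 34681 = 73·475 + 6
79: 34681 = 79·439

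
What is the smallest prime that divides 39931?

73

39931 is odd.
Digit sum 25, not divisible by 3.
Ends in 1: not divisible by 5.
7: 39931 = 7·5704 + 3
11: 39931 = 11·3630 + 1
13: 39931 = 13·3071 + 8
17: 39931 = 17·2348 + 15
19: 39931 = 19·2101 + 12
23: 39931 = 23·1736 + 3
29: 39931 = 29·1376 + 27
31: 39931 = 31·1288 + 3
37: 39931 = 37·1079 + 8
41: 39931 = 41·973 + 38
43: 39931 = 43·928 + 27
47: 39931 = 47·849 + 28
53: 39931 = 53·753 + 22
59: 39931 = 59·676 + 47
61: 39931 = 61·654 + 37
67: 39931 = 67·595 + 66
71: 39931 = 71·562 + 29
73: 39931 = 73·547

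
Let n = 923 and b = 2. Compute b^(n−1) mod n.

49

2^1 ≡ 2 (mod 923)
2^2 ≡ 2^2 = 4 ≡ 4 (mod 923)
2^4 ≡ 4^2 = 16 ≡ 16 (mod 923)
2^8 ≡ 16^2 = 256 ≡ 256 (mod 923)
2^16 ≡ 256^2 = 65536 ≡ 3 (mod 923)
2^32 ≡ 3^2 = 9 ≡ 9 (mod 923)
2^64 ≡ 9^2 = 81 ≡ 81 (mod 923)
2^128 ≡ 81^2 = 6561 ≡ 100 (mod 923)
2^256 ≡ 100^2 = 10000 ≡ 770 (mod 923)
2^512 ≡ 770^2 = 592900 ≡ 334 (mod 923)
922 = 512 + 256 + 128 + 16 + 8 + 2 in binary powers of 2.
So 2^922 ≡ 334 · 770 · 100 · 3 · 256 · 4 ≡ 49 (mod 923).
Since 49 ≠ 1, base 2 is a Fermat witness: 923 is composite.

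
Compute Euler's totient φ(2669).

Factor: 2669 = 17 · 157.
φ(2669) = (17−1) · (157−1) = 16 · 156 = 2496.

2496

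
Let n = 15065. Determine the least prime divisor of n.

5

15065 is odd.
Digit sum 17, not divisible by 3.
Ends in 5: divisible by 5.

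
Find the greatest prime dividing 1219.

53

1219 = 23 · 53
53 is prime.
So 1219 = 23 · 53; the largest prime factor is 53.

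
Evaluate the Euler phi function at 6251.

4968

Factor: 6251 = 7 · 19 · 47.
φ(6251) = (7−1) · (19−1) · (47−1) = 6 · 18 · 46 = 4968.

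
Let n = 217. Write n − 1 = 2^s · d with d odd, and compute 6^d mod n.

216

217 − 1 = 216 = 2^3 · 27, so d = 27.
6^1 ≡ 6 (mod 217)
6^2 ≡ 6^2 = 36 ≡ 36 (mod 217)
6^4 ≡ 36^2 = 1296 ≡ 211 (mod 217)
6^8 ≡ 211^2 = 44521 ≡ 36 (mod 217)
6^16 ≡ 36^2 = 1296 ≡ 211 (mod 217)
27 = 16 + 8 + 2 + 1 in binary powers of 2.
So 6^27 ≡ 211 · 36 · 36 · 6 ≡ 216 (mod 217).
Since 6^d ≡ 216 (mod 217), base 6 does not prove 217 composite.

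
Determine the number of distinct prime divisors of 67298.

67298 = 2 · 33649
33649 = 7 · 4807
4807 = 11 · 437
437 = 19 · 23
67298 = 2 · 7 · 11 · 19 · 23, which has 5 distinct prime factors.

5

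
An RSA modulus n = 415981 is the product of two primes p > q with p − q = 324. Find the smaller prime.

503

Since p = q + 324, we have 415981 = q(q + 324), so q² + 324q − 415981 = 0.
Discriminant: 324² + 4·415981 = 104976 + 1663924 = 1768900; √1768900 = 1330.
q = (−324 + 1330)/2 = 503, and p = q + 324 = 827.
Check: 503 · 827 = 415981.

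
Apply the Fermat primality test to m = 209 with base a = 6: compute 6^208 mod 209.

6^1 ≡ 6 (mod 209)
6^2 ≡ 6^2 = 36 ≡ 36 (mod 209)
6^4 ≡ 36^2 = 1296 ≡ 42 (mod 209)
6^8 ≡ 42^2 = 1764 ≡ 92 (mod 209)
6^16 ≡ 92^2 = 8464 ≡ 104 (mod 209)
6^32 ≡ 104^2 = 10816 ≡ 157 (mod 209)
6^64 ≡ 157^2 = 24649 ≡ 196 (mod 209)
6^128 ≡ 196^2 = 38416 ≡ 169 (mod 209)
208 = 128 + 64 + 16 in binary powers of 2.
So 6^208 ≡ 169 · 196 · 104 ≡ 158 (mod 209).
Since 158 ≠ 1, base 6 is a Fermat witness: 209 is composite.

158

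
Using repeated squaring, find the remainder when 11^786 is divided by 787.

1

11^1 ≡ 11 (mod 787)
11^2 ≡ 11^2 = 121 ≡ 121 (mod 787)
11^4 ≡ 121^2 = 14641 ≡ 475 (mod 787)
11^8 ≡ 475^2 = 225625 ≡ 543 (mod 787)
11^16 ≡ 543^2 = 294849 ≡ 511 (mod 787)
11^32 ≡ 511^2 = 261121 ≡ 624 (mod 787)
11^64 ≡ 624^2 = 389376 ≡ 598 (mod 787)
11^128 ≡ 598^2 = 357604 ≡ 306 (mod 787)
11^256 ≡ 306^2 = 93636 ≡ 770 (mod 787)
11^512 ≡ 770^2 = 592900 ≡ 289 (mod 787)
786 = 512 + 256 + 16 + 2 in binary powers of 2.
So 11^786 ≡ 289 · 770 · 511 · 121 ≡ 1 (mod 787).
Since the result is 1, base 11 gives no evidence that 787 is composite.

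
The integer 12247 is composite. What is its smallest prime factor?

12247 is odd.
Digit sum 16, not divisible by 3.
Ends in 7: not divisible by 5.
7: 12247 = 7·1749 + 4
11: 12247 = 11·1113 + 4
13: 12247 = 13·942 + 1
17: 12247 = 17·720 + 7
19: 12247 = 19·644 + 11
23: 12247 = 23·532 + 11
29: 12247 = 29·422 + 9
31: 12247 = 31·395 + 2
37: 12247 = 37·331

37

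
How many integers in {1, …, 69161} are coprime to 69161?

Factor: 69161 = 23 · 31 · 97.
φ(69161) = (23−1) · (31−1) · (97−1) = 22 · 30 · 96 = 63360.

63360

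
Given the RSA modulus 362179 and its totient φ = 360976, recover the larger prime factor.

φ(n) = (p−1)(q−1) = n − (p+q) + 1, so p + q = 362179 − 360976 + 1 = 1204.
p and q are the roots of t² − 1204t + 362179 = 0.
Discriminant: 1204² − 4·362179 = 1449616 − 1448716 = 900; √900 = 30.
q = (1204 − 30)/2 = 587, p = (1204 + 30)/2 = 617.
Check: 587 · 617 = 362179.

617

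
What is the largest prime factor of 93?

93 = 3 · 31
31 is prime.
So 93 = 3 · 31; the largest prime factor is 31.

31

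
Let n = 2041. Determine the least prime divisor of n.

2041 is odd.
Digit sum 7, not divisible by 3.
Ends in 1: not divisible by 5.
7: 2041 = 7·291 + 4
11: 2041 = 11·185 + 6
13: 2041 = 13·157

13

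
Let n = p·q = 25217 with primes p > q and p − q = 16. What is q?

Since p = q + 16, we have 25217 = q(q + 16), so q² + 16q − 25217 = 0.
Discriminant: 16² + 4·25217 = 256 + 100868 = 101124; √101124 = 318.
q = (−16 + 318)/2 = 151, and p = q + 16 = 167.
Check: 151 · 167 = 25217.

151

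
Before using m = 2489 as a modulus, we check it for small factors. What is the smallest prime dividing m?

19

2489 is odd.
Digit sum 23, not divisible by 3.
Ends in 9: not divisible by 5.
7: 2489 = 7·355 + 4
11: 2489 = 11·226 + 3
13: 2489 = 13·191 + 6
17: 2489 = 17·146 + 7
19: 2489 = 19·131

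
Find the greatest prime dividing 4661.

4661 = 59 · 79
79 is prime.
So 4661 = 59 · 79; the largest prime factor is 79.

79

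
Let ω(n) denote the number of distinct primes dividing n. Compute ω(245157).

5

245157 = 3 · 81719
81719 = 11 · 7429
7429 = 17 · 437
437 = 19 · 23
245157 = 3 · 11 · 17 · 19 · 23, which has 5 distinct prime factors.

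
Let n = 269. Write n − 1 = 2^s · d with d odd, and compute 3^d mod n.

187

269 − 1 = 268 = 2^2 · 67, so d = 67.
3^1 ≡ 3 (mod 269)
3^2 ≡ 3^2 = 9 ≡ 9 (mod 269)
3^4 ≡ 9^2 = 81 ≡ 81 (mod 269)
3^8 ≡ 81^2 = 6561 ≡ 105 (mod 269)
3^16 ≡ 105^2 = 11025 ≡ 265 (mod 269)
3^32 ≡ 265^2 = 70225 ≡ 16 (mod 269)
3^64 ≡ 16^2 = 256 ≡ 256 (mod 269)
67 = 64 + 2 + 1 in binary powers of 2.
So 3^67 ≡ 256 · 9 · 3 ≡ 187 (mod 269).
Squaring chain: 187 → 268; reaches −1, so base 3 does not prove 269 composite.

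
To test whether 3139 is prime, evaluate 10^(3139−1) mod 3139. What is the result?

10^1 ≡ 10 (mod 3139)
10^2 ≡ 10^2 = 100 ≡ 100 (mod 3139)
10^4 ≡ 100^2 = 10000 ≡ 583 (mod 3139)
10^8 ≡ 583^2 = 339889 ≡ 877 (mod 3139)
10^16 ≡ 877^2 = 769129 ≡ 74 (mod 3139)
10^32 ≡ 74^2 = 5476 ≡ 2337 (mod 3139)
10^64 ≡ 2337^2 = 5461569 ≡ 2848 (mod 3139)
10^128 ≡ 2848^2 = 8111104 ≡ 3067 (mod 3139)
10^256 ≡ 3067^2 = 9406489 ≡ 2045 (mod 3139)
10^512 ≡ 2045^2 = 4182025 ≡ 877 (mod 3139)
10^1024 ≡ 877^2 = 769129 ≡ 74 (mod 3139)
10^2048 ≡ 74^2 = 5476 ≡ 2337 (mod 3139)
3138 = 2048 + 1024 + 64 + 2 in binary powers of 2.
So 10^3138 ≡ 2337 · 74 · 2848 · 100 ≡ 2363 (mod 3139).
Since 2363 ≠ 1, base 10 is a Fermat witness: 3139 is composite.

2363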